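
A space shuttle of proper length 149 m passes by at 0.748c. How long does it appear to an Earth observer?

Proper length L₀ = 149 m
γ = 1/√(1 - 0.748²) = 1.5067
L = L₀/γ = 149/1.5067 = 98.89 m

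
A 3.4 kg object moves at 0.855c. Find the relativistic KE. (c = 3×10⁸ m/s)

γ = 1/√(1 - 0.855²) = 1.9282
γ - 1 = 0.9282
KE = (γ-1)mc² = 0.9282 × 3.4 × (3×10⁸)² = 2.840×10¹⁷ J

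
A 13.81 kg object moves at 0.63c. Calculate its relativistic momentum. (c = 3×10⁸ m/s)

γ = 1/√(1 - 0.63²) = 1.2877
v = 0.63 × 3×10⁸ = 1.890×10⁸ m/s
p = γmv = 1.2877 × 13.81 × 1.890×10⁸ = 3.361×10⁹ kg·m/s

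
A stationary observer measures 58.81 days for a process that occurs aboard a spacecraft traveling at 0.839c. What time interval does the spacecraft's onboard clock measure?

Dilated time Δt = 58.81 days
γ = 1/√(1 - 0.839²) = 1.838
Δt₀ = Δt/γ = 58.81/1.838 = 32.00 days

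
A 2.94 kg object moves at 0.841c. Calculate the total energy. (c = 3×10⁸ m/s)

γ = 1/√(1 - 0.841²) = 1.8483
mc² = 2.94 × (3×10⁸)² = 2.646×10¹⁷ J
E = γmc² = 1.8483 × 2.646×10¹⁷ = 4.891×10¹⁷ J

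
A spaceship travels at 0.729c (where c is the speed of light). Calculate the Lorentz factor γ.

v/c = 0.729, so (v/c)² = 0.531441
1 - (v/c)² = 0.468559
γ = 1/√(0.468559) = 1.461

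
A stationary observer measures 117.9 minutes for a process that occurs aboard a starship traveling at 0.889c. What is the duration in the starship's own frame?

Dilated time Δt = 117.9 minutes
γ = 1/√(1 - 0.889²) = 2.1838
Δt₀ = Δt/γ = 117.9/2.1838 = 53.99 minutes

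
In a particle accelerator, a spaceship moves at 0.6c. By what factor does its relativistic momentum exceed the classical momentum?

p_rel = γmv, p_class = mv
Ratio = γ = 1/√(1 - 0.6²)
= 1/√(0.64) = 1.250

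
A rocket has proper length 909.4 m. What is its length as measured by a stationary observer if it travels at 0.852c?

Proper length L₀ = 909.4 m
γ = 1/√(1 - 0.852²) = 1.910
L = L₀/γ = 909.4/1.910 = 476.1 m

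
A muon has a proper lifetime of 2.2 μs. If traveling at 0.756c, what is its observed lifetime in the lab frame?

Proper lifetime τ₀ = 2.2 μs
γ = 1/√(1 - 0.756²) = 1.5277
τ = γτ₀ = 1.5277 × 2.2 μs = 3.361 μs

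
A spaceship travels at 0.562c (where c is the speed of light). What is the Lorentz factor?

v/c = 0.562, so (v/c)² = 0.315844
1 - (v/c)² = 0.684156
γ = 1/√(0.684156) = 1.209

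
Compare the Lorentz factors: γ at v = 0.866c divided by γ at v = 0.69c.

γ₁ = 1/√(1 - 0.866²) = 2.000
γ₂ = 1/√(1 - 0.69²) = 1.382
γ₁/γ₂ = 2.000/1.382 = 1.447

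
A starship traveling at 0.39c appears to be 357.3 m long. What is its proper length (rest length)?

Contracted length L = 357.3 m
γ = 1/√(1 - 0.39²) = 1.086
L₀ = γL = 1.086 × 357.3 = 388.0 m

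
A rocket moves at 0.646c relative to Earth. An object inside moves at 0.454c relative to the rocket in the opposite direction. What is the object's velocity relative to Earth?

Object's velocity in rocket frame is u' = -0.454c
u = (u' + v)/(1 + u'v/c²) = (v - 0.454)/(1 - 0.454·v/c²)
Numerator: 0.646 - 0.454 = 0.192
Denominator: 1 - 0.293284 = 0.706716
u = 0.192/0.706716 = 0.2717c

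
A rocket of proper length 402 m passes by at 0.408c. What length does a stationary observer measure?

Proper length L₀ = 402 m
γ = 1/√(1 - 0.408²) = 1.0953
L = L₀/γ = 402/1.0953 = 367.0 m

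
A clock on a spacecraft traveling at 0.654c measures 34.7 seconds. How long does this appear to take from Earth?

Proper time Δt₀ = 34.7 seconds
γ = 1/√(1 - 0.654²) = 1.322
Δt = γΔt₀ = 1.322 × 34.7 = 45.87 seconds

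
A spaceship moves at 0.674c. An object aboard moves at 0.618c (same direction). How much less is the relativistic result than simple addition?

Classical: u' + v = 0.618 + 0.674 = 1.292c
Relativistic: u = (0.618 + 0.674)/(1 + 0.416532) = 1.292/1.416532 = 0.9121c
Difference: 1.292 - 0.9121 = 0.3799c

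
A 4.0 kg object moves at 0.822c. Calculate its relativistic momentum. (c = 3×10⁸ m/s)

γ = 1/√(1 - 0.822²) = 1.756
v = 0.822 × 3×10⁸ = 2.466×10⁸ m/s
p = γmv = 1.756 × 4.0 × 2.466×10⁸ = 1.732×10⁹ kg·m/s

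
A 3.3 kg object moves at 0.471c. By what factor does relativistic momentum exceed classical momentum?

p_rel = γmv, p_class = mv
Ratio = γ = 1/√(1 - 0.471²) = 1.134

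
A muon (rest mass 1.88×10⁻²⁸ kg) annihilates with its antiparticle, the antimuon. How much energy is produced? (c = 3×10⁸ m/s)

Both particles have the same rest mass, so total mass = 2m
E = 2m·c² = 2 × 1.88×10⁻²⁸ × (3×10⁸)²
= 2 × 1.88×10⁻²⁸ × 9×10¹⁶
= 3.384×10⁻¹¹ J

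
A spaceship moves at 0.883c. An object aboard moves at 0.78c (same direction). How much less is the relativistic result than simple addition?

Classical: u' + v = 0.78 + 0.883 = 1.663c
Relativistic: u = (0.78 + 0.883)/(1 + 0.68874) = 1.663/1.68874 = 0.9848c
Difference: 1.663 - 0.9848 = 0.6782c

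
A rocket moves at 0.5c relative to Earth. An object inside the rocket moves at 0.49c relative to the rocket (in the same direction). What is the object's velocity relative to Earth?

u = (u' + v)/(1 + u'v/c²)
Numerator: 0.49 + 0.5 = 0.99
Denominator: 1 + 0.245 = 1.245
u = 0.99/1.245 = 0.7952c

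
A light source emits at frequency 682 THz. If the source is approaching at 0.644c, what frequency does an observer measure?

β = v/c = 0.644
(1+β)/(1-β) = 1.644/0.356 = 4.618
Doppler factor = √(4.618) = 2.149
f_obs = 682 × 2.149 = 1466 THz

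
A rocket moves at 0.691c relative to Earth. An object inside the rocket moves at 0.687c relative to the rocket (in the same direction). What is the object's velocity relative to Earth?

u = (u' + v)/(1 + u'v/c²)
Numerator: 0.687 + 0.691 = 1.378
Denominator: 1 + 0.474717 = 1.474717
u = 1.378/1.474717 = 0.9344c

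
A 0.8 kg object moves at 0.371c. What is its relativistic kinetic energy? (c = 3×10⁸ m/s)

γ = 1/√(1 - 0.371²) = 1.07685
γ - 1 = 0.07685
KE = (γ-1)mc² = 0.07685 × 0.8 × (3×10⁸)² = 5.533×10¹⁵ J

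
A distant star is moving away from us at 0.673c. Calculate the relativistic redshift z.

β = 0.673
(1+β)/(1-β) = 1.673/0.327 = 5.116
√(5.116) = 2.262
z = 2.262 - 1 = 1.262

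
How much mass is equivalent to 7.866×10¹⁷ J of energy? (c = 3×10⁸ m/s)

From E = mc², we get m = E/c²
c² = (3×10⁸)² = 9×10¹⁶ m²/s²
m = 7.866×10¹⁷ / 9×10¹⁶ = 8.740 kg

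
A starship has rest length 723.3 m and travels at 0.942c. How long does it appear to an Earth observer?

Proper length L₀ = 723.3 m
γ = 1/√(1 - 0.942²) = 2.980
L = L₀/γ = 723.3/2.980 = 242.7 m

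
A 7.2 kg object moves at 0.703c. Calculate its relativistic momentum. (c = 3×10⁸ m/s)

γ = 1/√(1 - 0.703²) = 1.406
v = 0.703 × 3×10⁸ = 2.109×10⁸ m/s
p = γmv = 1.406 × 7.2 × 2.109×10⁸ = 2.135×10⁹ kg·m/s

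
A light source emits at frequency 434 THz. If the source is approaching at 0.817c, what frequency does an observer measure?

β = v/c = 0.817
(1+β)/(1-β) = 1.817/0.183 = 9.929
Doppler factor = √(9.929) = 3.151
f_obs = 434 × 3.151 = 1368 THz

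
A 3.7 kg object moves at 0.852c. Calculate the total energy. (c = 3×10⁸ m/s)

γ = 1/√(1 - 0.852²) = 1.9101
mc² = 3.7 × (3×10⁸)² = 3.330×10¹⁷ J
E = γmc² = 1.9101 × 3.330×10¹⁷ = 6.361×10¹⁷ J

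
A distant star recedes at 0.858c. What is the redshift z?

β = 0.858
(1+β)/(1-β) = 1.858/0.142 = 13.08
√(13.08) = 3.617
z = 3.617 - 1 = 2.617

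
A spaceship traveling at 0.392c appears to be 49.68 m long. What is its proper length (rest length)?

Contracted length L = 49.68 m
γ = 1/√(1 - 0.392²) = 1.087
L₀ = γL = 1.087 × 49.68 = 54.00 m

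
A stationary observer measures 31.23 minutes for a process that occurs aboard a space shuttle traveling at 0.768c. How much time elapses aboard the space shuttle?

Dilated time Δt = 31.23 minutes
γ = 1/√(1 - 0.768²) = 1.5614
Δt₀ = Δt/γ = 31.23/1.5614 = 20.00 minutes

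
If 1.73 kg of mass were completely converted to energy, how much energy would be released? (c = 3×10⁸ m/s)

Using E = mc²:
c² = (3×10⁸)² = 9×10¹⁶ m²/s²
E = 1.73 × 9×10¹⁶ = 1.557×10¹⁷ J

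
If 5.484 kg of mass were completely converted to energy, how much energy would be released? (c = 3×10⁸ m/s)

Using E = mc²:
c² = (3×10⁸)² = 9×10¹⁶ m²/s²
E = 5.484 × 9×10¹⁶ = 4.936×10¹⁷ J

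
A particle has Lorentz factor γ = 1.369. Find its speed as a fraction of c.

From γ = 1/√(1 - v²/c²):
1/γ² = 1/1.369² = 0.53357
v²/c² = 1 - 0.53357 = 0.46643
v/c = √(0.46643) = 0.6830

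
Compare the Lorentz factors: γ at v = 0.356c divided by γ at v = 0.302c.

γ₁ = 1/√(1 - 0.356²) = 1.070
γ₂ = 1/√(1 - 0.302²) = 1.049
γ₁/γ₂ = 1.070/1.049 = 1.020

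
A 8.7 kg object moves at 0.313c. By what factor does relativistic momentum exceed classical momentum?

p_rel = γmv, p_class = mv
Ratio = γ = 1/√(1 - 0.313²) = 1.053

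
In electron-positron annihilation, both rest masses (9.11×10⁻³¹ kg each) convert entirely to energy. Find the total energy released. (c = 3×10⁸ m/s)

Both particles have the same rest mass, so total mass = 2m
E = 2m·c² = 2 × 9.11×10⁻³¹ × (3×10⁸)²
= 2 × 9.11×10⁻³¹ × 9×10¹⁶
= 1.640×10⁻¹³ J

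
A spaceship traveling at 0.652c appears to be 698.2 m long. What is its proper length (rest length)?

Contracted length L = 698.2 m
γ = 1/√(1 - 0.652²) = 1.31888
L₀ = γL = 1.31888 × 698.2 = 920.8 m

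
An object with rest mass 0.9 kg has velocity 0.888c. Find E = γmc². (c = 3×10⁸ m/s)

γ = 1/√(1 - 0.888²) = 2.17465
mc² = 0.9 × (3×10⁸)² = 8.100×10¹⁶ J
E = γmc² = 2.17465 × 8.100×10¹⁶ = 1.761×10¹⁷ J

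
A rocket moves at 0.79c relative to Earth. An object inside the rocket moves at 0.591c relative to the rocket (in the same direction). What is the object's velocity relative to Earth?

u = (u' + v)/(1 + u'v/c²)
Numerator: 0.591 + 0.79 = 1.381
Denominator: 1 + 0.46689 = 1.46689
u = 1.381/1.46689 = 0.9414c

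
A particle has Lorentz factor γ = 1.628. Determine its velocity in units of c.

From γ = 1/√(1 - v²/c²):
1/γ² = 1/1.628² = 0.3773
v²/c² = 1 - 0.3773 = 0.6227
v/c = √(0.6227) = 0.7891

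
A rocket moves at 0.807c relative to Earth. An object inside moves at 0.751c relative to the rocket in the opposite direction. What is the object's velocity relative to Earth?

Object's velocity in rocket frame is u' = -0.751c
u = (u' + v)/(1 + u'v/c²) = (v - 0.751)/(1 - 0.751·v/c²)
Numerator: 0.807 - 0.751 = 0.056
Denominator: 1 - 0.606057 = 0.393943
u = 0.056/0.393943 = 0.1422c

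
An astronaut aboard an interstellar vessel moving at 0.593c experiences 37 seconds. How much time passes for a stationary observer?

Proper time Δt₀ = 37 seconds
γ = 1/√(1 - 0.593²) = 1.242
Δt = γΔt₀ = 1.242 × 37 = 45.95 seconds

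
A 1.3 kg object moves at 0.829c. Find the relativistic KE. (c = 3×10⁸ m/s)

γ = 1/√(1 - 0.829²) = 1.7881
γ - 1 = 0.7881
KE = (γ-1)mc² = 0.7881 × 1.3 × (3×10⁸)² = 9.221×10¹⁶ J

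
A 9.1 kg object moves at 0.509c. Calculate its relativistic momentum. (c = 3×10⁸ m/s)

γ = 1/√(1 - 0.509²) = 1.1618
v = 0.509 × 3×10⁸ = 1.527×10⁸ m/s
p = γmv = 1.1618 × 9.1 × 1.527×10⁸ = 1.614×10⁹ kg·m/s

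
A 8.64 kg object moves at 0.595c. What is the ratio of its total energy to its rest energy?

E = γmc², E₀ = mc²
E/E₀ = γ = 1/√(1 - 0.595²) = 1.244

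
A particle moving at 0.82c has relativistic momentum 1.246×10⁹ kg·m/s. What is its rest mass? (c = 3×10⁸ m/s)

γ = 1/√(1 - 0.82²) = 1.747
v = 0.82 × 3×10⁸ = 2.460×10⁸ m/s
m = p/(γv) = 1.246×10⁹/(1.747 × 2.460×10⁸) = 2.899 kg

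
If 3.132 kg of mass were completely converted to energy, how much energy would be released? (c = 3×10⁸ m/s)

Using E = mc²:
c² = (3×10⁸)² = 9×10¹⁶ m²/s²
E = 3.132 × 9×10¹⁶ = 2.819×10¹⁷ J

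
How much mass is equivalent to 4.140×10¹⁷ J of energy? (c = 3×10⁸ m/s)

From E = mc², we get m = E/c²
c² = (3×10⁸)² = 9×10¹⁶ m²/s²
m = 4.140×10¹⁷ / 9×10¹⁶ = 4.600 kg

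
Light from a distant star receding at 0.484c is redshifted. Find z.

β = 0.484
(1+β)/(1-β) = 1.484/0.516 = 2.876
√(2.876) = 1.6959
z = 1.6959 - 1 = 0.6959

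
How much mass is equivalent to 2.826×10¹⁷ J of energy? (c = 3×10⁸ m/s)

From E = mc², we get m = E/c²
c² = (3×10⁸)² = 9×10¹⁶ m²/s²
m = 2.826×10¹⁷ / 9×10¹⁶ = 3.140 kg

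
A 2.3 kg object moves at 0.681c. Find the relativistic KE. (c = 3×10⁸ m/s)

γ = 1/√(1 - 0.681²) = 1.3656
γ - 1 = 0.3656
KE = (γ-1)mc² = 0.3656 × 2.3 × (3×10⁸)² = 7.568×10¹⁶ J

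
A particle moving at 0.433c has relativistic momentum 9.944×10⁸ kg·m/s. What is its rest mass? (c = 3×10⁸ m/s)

γ = 1/√(1 - 0.433²) = 1.1094
v = 0.433 × 3×10⁸ = 1.299×10⁸ m/s
m = p/(γv) = 9.944×10⁸/(1.1094 × 1.299×10⁸) = 6.900 kg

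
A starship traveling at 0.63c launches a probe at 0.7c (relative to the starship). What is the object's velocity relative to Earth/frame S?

u = (u' + v)/(1 + u'v/c²)
Numerator: 0.7 + 0.63 = 1.33
Denominator: 1 + 0.441 = 1.441
u = 1.33/1.441 = 0.9230c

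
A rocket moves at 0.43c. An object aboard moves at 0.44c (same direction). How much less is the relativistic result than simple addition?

Classical: u' + v = 0.44 + 0.43 = 0.87c
Relativistic: u = (0.44 + 0.43)/(1 + 0.1892) = 0.87/1.1892 = 0.7316c
Difference: 0.87 - 0.7316 = 0.1384c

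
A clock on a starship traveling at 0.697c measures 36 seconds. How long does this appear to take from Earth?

Proper time Δt₀ = 36 seconds
γ = 1/√(1 - 0.697²) = 1.39456
Δt = γΔt₀ = 1.39456 × 36 = 50.20 seconds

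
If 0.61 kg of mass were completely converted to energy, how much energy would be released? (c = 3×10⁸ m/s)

Using E = mc²:
c² = (3×10⁸)² = 9×10¹⁶ m²/s²
E = 0.61 × 9×10¹⁶ = 5.490×10¹⁶ J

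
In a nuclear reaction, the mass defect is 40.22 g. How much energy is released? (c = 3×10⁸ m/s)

Convert mass defect: Δm = 40.22 g = 0.04022 kg
E = Δm·c² = 0.04022 × (3×10⁸)²
= 0.04022 × 9×10¹⁶ = 3.620×10¹⁵ J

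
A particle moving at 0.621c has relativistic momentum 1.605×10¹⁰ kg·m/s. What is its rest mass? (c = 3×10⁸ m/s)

γ = 1/√(1 - 0.621²) = 1.2758
v = 0.621 × 3×10⁸ = 1.863×10⁸ m/s
m = p/(γv) = 1.605×10¹⁰/(1.2758 × 1.863×10⁸) = 67.53 kg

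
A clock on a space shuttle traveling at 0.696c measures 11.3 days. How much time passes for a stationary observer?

Proper time Δt₀ = 11.3 days
γ = 1/√(1 - 0.696²) = 1.393
Δt = γΔt₀ = 1.393 × 11.3 = 15.74 days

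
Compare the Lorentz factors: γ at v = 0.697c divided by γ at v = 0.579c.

γ₁ = 1/√(1 - 0.697²) = 1.395
γ₂ = 1/√(1 - 0.579²) = 1.227
γ₁/γ₂ = 1.395/1.227 = 1.137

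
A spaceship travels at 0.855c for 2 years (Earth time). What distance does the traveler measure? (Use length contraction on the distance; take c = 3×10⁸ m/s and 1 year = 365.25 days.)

Earth distance: d = v × t = 0.855c × 2 yr = 1.6189×10¹⁶ m
γ = 1.9282
d' = d/γ = 1.6189×10¹⁶/1.9282 = 8.396×10¹⁵ m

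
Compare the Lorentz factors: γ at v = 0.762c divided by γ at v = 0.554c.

γ₁ = 1/√(1 - 0.762²) = 1.544
γ₂ = 1/√(1 - 0.554²) = 1.201
γ₁/γ₂ = 1.544/1.201 = 1.286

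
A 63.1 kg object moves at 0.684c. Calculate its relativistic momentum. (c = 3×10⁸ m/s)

γ = 1/√(1 - 0.684²) = 1.371
v = 0.684 × 3×10⁸ = 2.052×10⁸ m/s
p = γmv = 1.371 × 63.1 × 2.052×10⁸ = 1.775×10¹⁰ kg·m/s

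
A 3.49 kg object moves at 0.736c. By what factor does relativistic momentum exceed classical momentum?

p_rel = γmv, p_class = mv
Ratio = γ = 1/√(1 - 0.736²) = 1.477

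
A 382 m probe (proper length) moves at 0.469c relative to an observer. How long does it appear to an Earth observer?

Proper length L₀ = 382 m
γ = 1/√(1 - 0.469²) = 1.1322
L = L₀/γ = 382/1.1322 = 337.4 m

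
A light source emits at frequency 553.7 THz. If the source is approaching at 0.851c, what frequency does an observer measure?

β = v/c = 0.851
(1+β)/(1-β) = 1.851/0.149 = 12.423
Doppler factor = √(12.423) = 3.525
f_obs = 553.7 × 3.525 = 1952 THz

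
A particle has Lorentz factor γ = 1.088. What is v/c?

From γ = 1/√(1 - v²/c²):
1/γ² = 1/1.088² = 0.8448
v²/c² = 1 - 0.8448 = 0.1552
v/c = √(0.1552) = 0.3940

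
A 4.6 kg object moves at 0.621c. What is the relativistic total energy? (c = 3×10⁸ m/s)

γ = 1/√(1 - 0.621²) = 1.2758
mc² = 4.6 × (3×10⁸)² = 4.140×10¹⁷ J
E = γmc² = 1.2758 × 4.140×10¹⁷ = 5.282×10¹⁷ J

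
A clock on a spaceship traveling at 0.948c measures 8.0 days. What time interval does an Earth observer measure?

Proper time Δt₀ = 8.0 days
γ = 1/√(1 - 0.948²) = 3.142
Δt = γΔt₀ = 3.142 × 8.0 = 25.14 days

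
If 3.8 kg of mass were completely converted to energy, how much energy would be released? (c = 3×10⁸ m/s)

Using E = mc²:
c² = (3×10⁸)² = 9×10¹⁶ m²/s²
E = 3.8 × 9×10¹⁶ = 3.420×10¹⁷ J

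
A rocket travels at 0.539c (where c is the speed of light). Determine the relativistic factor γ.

v/c = 0.539, so (v/c)² = 0.290521
1 - (v/c)² = 0.709479
γ = 1/√(0.709479) = 1.187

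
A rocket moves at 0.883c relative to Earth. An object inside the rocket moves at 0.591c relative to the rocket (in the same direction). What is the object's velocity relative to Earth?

u = (u' + v)/(1 + u'v/c²)
Numerator: 0.591 + 0.883 = 1.474
Denominator: 1 + 0.521853 = 1.521853
u = 1.474/1.521853 = 0.9686c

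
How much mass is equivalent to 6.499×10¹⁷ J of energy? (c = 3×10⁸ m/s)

From E = mc², we get m = E/c²
c² = (3×10⁸)² = 9×10¹⁶ m²/s²
m = 6.499×10¹⁷ / 9×10¹⁶ = 7.221 kg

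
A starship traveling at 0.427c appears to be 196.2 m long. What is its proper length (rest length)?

Contracted length L = 196.2 m
γ = 1/√(1 - 0.427²) = 1.106
L₀ = γL = 1.106 × 196.2 = 217.0 m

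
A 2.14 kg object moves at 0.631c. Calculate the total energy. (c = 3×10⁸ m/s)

γ = 1/√(1 - 0.631²) = 1.289
mc² = 2.14 × (3×10⁸)² = 1.926×10¹⁷ J
E = γmc² = 1.289 × 1.926×10¹⁷ = 2.483×10¹⁷ J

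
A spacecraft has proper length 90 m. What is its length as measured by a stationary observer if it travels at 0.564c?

Proper length L₀ = 90 m
γ = 1/√(1 - 0.564²) = 1.211
L = L₀/γ = 90/1.211 = 74.32 m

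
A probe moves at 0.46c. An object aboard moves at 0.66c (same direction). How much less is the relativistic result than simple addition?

Classical: u' + v = 0.66 + 0.46 = 1.12c
Relativistic: u = (0.66 + 0.46)/(1 + 0.3036) = 1.12/1.3036 = 0.8592c
Difference: 1.12 - 0.8592 = 0.2608c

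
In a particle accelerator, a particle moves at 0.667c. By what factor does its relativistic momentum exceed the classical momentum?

p_rel = γmv, p_class = mv
Ratio = γ = 1/√(1 - 0.667²)
= 1/√(0.555111) = 1.342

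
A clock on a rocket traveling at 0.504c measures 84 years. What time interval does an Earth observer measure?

Proper time Δt₀ = 84 years
γ = 1/√(1 - 0.504²) = 1.1578
Δt = γΔt₀ = 1.1578 × 84 = 97.26 years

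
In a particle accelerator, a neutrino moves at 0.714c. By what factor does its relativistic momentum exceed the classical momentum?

p_rel = γmv, p_class = mv
Ratio = γ = 1/√(1 - 0.714²)
= 1/√(0.490204) = 1.428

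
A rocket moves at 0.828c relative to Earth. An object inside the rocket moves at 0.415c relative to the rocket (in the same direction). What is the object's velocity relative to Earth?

u = (u' + v)/(1 + u'v/c²)
Numerator: 0.415 + 0.828 = 1.243
Denominator: 1 + 0.34362 = 1.34362
u = 1.243/1.34362 = 0.9251c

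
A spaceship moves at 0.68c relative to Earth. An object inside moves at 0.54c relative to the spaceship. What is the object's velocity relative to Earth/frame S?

u = (u' + v)/(1 + u'v/c²)
Numerator: 0.54 + 0.68 = 1.22
Denominator: 1 + 0.3672 = 1.3672
u = 1.22/1.3672 = 0.8923c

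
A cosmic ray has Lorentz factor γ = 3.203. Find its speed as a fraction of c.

From γ = 1/√(1 - v²/c²):
1/γ² = 1/3.203² = 0.09747
v²/c² = 1 - 0.09747 = 0.9025
v/c = √(0.9025) = 0.9500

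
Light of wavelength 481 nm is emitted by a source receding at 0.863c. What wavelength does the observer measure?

β = 0.863
Wavelength Doppler factor = √(1.863/0.137) = √(13.60) = 3.688
λ_obs = 481 × 3.688 = 1774 nm (redshift)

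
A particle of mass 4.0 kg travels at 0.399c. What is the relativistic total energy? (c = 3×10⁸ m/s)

γ = 1/√(1 - 0.399²) = 1.0906
mc² = 4.0 × (3×10⁸)² = 3.600×10¹⁷ J
E = γmc² = 1.0906 × 3.600×10¹⁷ = 3.926×10¹⁷ J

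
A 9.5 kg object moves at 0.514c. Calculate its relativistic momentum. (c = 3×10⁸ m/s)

γ = 1/√(1 - 0.514²) = 1.166
v = 0.514 × 3×10⁸ = 1.542×10⁸ m/s
p = γmv = 1.166 × 9.5 × 1.542×10⁸ = 1.708×10⁹ kg·m/s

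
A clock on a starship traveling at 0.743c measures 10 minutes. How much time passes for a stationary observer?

Proper time Δt₀ = 10 minutes
γ = 1/√(1 - 0.743²) = 1.494
Δt = γΔt₀ = 1.494 × 10 = 14.94 minutes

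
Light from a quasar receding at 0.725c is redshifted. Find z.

β = 0.725
(1+β)/(1-β) = 1.725/0.275 = 6.273
√(6.273) = 2.505
z = 2.505 - 1 = 1.505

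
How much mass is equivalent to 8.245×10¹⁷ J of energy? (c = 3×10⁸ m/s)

From E = mc², we get m = E/c²
c² = (3×10⁸)² = 9×10¹⁶ m²/s²
m = 8.245×10¹⁷ / 9×10¹⁶ = 9.161 kg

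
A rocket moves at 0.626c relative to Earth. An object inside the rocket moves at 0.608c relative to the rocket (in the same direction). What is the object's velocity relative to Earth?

u = (u' + v)/(1 + u'v/c²)
Numerator: 0.608 + 0.626 = 1.234
Denominator: 1 + 0.380608 = 1.380608
u = 1.234/1.380608 = 0.8938c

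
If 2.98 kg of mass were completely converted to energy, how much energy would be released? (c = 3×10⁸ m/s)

Using E = mc²:
c² = (3×10⁸)² = 9×10¹⁶ m²/s²
E = 2.98 × 9×10¹⁶ = 2.682×10¹⁷ J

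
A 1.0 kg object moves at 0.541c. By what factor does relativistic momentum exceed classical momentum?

p_rel = γmv, p_class = mv
Ratio = γ = 1/√(1 - 0.541²) = 1.189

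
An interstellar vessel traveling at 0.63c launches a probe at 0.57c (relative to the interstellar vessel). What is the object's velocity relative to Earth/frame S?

u = (u' + v)/(1 + u'v/c²)
Numerator: 0.57 + 0.63 = 1.2
Denominator: 1 + 0.3591 = 1.3591
u = 1.2/1.3591 = 0.8829c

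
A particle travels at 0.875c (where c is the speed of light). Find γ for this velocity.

v/c = 0.875, so (v/c)² = 0.765625
1 - (v/c)² = 0.234375
γ = 1/√(0.234375) = 2.066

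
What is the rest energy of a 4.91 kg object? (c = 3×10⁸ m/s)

c² = (3×10⁸)² = 9.000×10¹⁶ m²/s²
E₀ = mc² = 4.91 × 9.000×10¹⁶ = 4.419×10¹⁷ J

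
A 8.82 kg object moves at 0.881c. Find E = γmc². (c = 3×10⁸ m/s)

γ = 1/√(1 - 0.881²) = 2.114
mc² = 8.82 × (3×10⁸)² = 7.938×10¹⁷ J
E = γmc² = 2.114 × 7.938×10¹⁷ = 1.678×10¹⁸ J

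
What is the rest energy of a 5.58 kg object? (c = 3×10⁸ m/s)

c² = (3×10⁸)² = 9.000×10¹⁶ m²/s²
E₀ = mc² = 5.58 × 9.000×10¹⁶ = 5.022×10¹⁷ J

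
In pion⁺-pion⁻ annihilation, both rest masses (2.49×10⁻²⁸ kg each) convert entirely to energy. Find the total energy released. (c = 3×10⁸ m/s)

Both particles have the same rest mass, so total mass = 2m
E = 2m·c² = 2 × 2.49×10⁻²⁸ × (3×10⁸)²
= 2 × 2.49×10⁻²⁸ × 9×10¹⁶
= 4.482×10⁻¹¹ J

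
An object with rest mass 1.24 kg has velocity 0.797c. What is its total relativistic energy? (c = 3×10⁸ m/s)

γ = 1/√(1 - 0.797²) = 1.656
mc² = 1.24 × (3×10⁸)² = 1.116×10¹⁷ J
E = γmc² = 1.656 × 1.116×10¹⁷ = 1.848×10¹⁷ J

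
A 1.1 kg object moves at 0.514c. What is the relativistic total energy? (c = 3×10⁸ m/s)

γ = 1/√(1 - 0.514²) = 1.166
mc² = 1.1 × (3×10⁸)² = 9.900×10¹⁶ J
E = γmc² = 1.166 × 9.900×10¹⁶ = 1.154×10¹⁷ J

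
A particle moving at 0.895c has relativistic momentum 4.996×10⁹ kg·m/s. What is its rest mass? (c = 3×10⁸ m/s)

γ = 1/√(1 - 0.895²) = 2.2418
v = 0.895 × 3×10⁸ = 2.685×10⁸ m/s
m = p/(γv) = 4.996×10⁹/(2.2418 × 2.685×10⁸) = 8.300 kg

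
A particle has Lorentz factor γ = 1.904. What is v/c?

From γ = 1/√(1 - v²/c²):
1/γ² = 1/1.904² = 0.2758
v²/c² = 1 - 0.2758 = 0.7242
v/c = √(0.7242) = 0.8510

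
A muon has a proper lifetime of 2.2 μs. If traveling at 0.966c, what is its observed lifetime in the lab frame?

Proper lifetime τ₀ = 2.2 μs
γ = 1/√(1 - 0.966²) = 3.8678
τ = γτ₀ = 3.8678 × 2.2 μs = 8.509 μs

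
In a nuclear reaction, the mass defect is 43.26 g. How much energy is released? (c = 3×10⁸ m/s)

Convert mass defect: Δm = 43.26 g = 0.04326 kg
E = Δm·c² = 0.04326 × (3×10⁸)²
= 0.04326 × 9×10¹⁶ = 3.893×10¹⁵ J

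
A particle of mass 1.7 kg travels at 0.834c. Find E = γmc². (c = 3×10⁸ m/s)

γ = 1/√(1 - 0.834²) = 1.8124
mc² = 1.7 × (3×10⁸)² = 1.530×10¹⁷ J
E = γmc² = 1.8124 × 1.530×10¹⁷ = 2.773×10¹⁷ J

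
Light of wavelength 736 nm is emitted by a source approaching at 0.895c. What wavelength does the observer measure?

β = 0.895
Wavelength Doppler factor = √(0.105/1.895) = √(0.05541) = 0.23539
λ_obs = 736 × 0.23539 = 173.2 nm (blueshift)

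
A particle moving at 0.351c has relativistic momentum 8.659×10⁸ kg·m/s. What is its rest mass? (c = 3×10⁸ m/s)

γ = 1/√(1 - 0.351²) = 1.068
v = 0.351 × 3×10⁸ = 1.053×10⁸ m/s
m = p/(γv) = 8.659×10⁸/(1.068 × 1.053×10⁸) = 7.700 kg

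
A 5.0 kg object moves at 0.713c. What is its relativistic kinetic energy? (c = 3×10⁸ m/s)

γ = 1/√(1 - 0.713²) = 1.4262
γ - 1 = 0.4262
KE = (γ-1)mc² = 0.4262 × 5.0 × (3×10⁸)² = 1.918×10¹⁷ J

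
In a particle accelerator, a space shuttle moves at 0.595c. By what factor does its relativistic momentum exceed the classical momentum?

p_rel = γmv, p_class = mv
Ratio = γ = 1/√(1 - 0.595²)
= 1/√(0.645975) = 1.244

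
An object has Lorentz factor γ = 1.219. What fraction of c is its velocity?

From γ = 1/√(1 - v²/c²):
1/γ² = 1/1.219² = 0.67297
v²/c² = 1 - 0.67297 = 0.32703
v/c = √(0.32703) = 0.5719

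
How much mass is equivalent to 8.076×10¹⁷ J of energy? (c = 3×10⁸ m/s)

From E = mc², we get m = E/c²
c² = (3×10⁸)² = 9×10¹⁶ m²/s²
m = 8.076×10¹⁷ / 9×10¹⁶ = 8.973 kg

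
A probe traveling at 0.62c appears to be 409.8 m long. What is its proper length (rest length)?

Contracted length L = 409.8 m
γ = 1/√(1 - 0.62²) = 1.2745
L₀ = γL = 1.2745 × 409.8 = 522.3 m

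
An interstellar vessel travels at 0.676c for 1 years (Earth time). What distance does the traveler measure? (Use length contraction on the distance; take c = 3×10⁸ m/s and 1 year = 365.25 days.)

Earth distance: d = v × t = 0.676c × 1 yr = 6.400×10¹⁵ m
γ = 1.357
d' = d/γ = 6.400×10¹⁵/1.357 = 4.716×10¹⁵ m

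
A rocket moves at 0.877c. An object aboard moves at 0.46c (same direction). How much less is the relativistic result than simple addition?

Classical: u' + v = 0.46 + 0.877 = 1.337c
Relativistic: u = (0.46 + 0.877)/(1 + 0.40342) = 1.337/1.40342 = 0.9527c
Difference: 1.337 - 0.9527 = 0.3843c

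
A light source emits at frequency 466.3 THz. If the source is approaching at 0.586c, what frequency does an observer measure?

β = v/c = 0.586
(1+β)/(1-β) = 1.586/0.414 = 3.831
Doppler factor = √(3.831) = 1.9573
f_obs = 466.3 × 1.9573 = 912.7 THz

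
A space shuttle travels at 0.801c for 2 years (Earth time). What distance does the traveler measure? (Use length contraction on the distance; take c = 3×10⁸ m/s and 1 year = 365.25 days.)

Earth distance: d = v × t = 0.801c × 2 yr = 1.5167×10¹⁶ m
γ = 1.6704
d' = d/γ = 1.5167×10¹⁶/1.6704 = 9.080×10¹⁵ m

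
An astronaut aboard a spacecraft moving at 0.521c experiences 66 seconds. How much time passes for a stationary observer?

Proper time Δt₀ = 66 seconds
γ = 1/√(1 - 0.521²) = 1.17157
Δt = γΔt₀ = 1.17157 × 66 = 77.32 seconds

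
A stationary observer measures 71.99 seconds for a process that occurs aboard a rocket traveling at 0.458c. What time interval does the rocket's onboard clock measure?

Dilated time Δt = 71.99 seconds
γ = 1/√(1 - 0.458²) = 1.1249
Δt₀ = Δt/γ = 71.99/1.1249 = 64.00 seconds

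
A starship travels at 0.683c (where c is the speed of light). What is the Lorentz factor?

v/c = 0.683, so (v/c)² = 0.466489
1 - (v/c)² = 0.533511
γ = 1/√(0.533511) = 1.369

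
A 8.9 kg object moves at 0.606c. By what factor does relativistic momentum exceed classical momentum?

p_rel = γmv, p_class = mv
Ratio = γ = 1/√(1 - 0.606²) = 1.257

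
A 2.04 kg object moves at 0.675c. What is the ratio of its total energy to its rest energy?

E = γmc², E₀ = mc²
E/E₀ = γ = 1/√(1 - 0.675²) = 1.355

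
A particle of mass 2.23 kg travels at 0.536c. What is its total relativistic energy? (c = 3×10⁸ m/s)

γ = 1/√(1 - 0.536²) = 1.1845
mc² = 2.23 × (3×10⁸)² = 2.007×10¹⁷ J
E = γmc² = 1.1845 × 2.007×10¹⁷ = 2.377×10¹⁷ J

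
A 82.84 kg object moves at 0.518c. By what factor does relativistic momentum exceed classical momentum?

p_rel = γmv, p_class = mv
Ratio = γ = 1/√(1 - 0.518²) = 1.169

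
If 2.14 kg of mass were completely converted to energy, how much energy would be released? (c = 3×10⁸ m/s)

Using E = mc²:
c² = (3×10⁸)² = 9×10¹⁶ m²/s²
E = 2.14 × 9×10¹⁶ = 1.926×10¹⁷ J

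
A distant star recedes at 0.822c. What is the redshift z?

β = 0.822
(1+β)/(1-β) = 1.822/0.178 = 10.236
√(10.236) = 3.199
z = 3.199 - 1 = 2.199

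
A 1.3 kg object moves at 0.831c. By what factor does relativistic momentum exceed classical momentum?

p_rel = γmv, p_class = mv
Ratio = γ = 1/√(1 - 0.831²) = 1.798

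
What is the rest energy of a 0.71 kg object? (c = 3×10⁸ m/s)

c² = (3×10⁸)² = 9.000×10¹⁶ m²/s²
E₀ = mc² = 0.71 × 9.000×10¹⁶ = 6.390×10¹⁶ J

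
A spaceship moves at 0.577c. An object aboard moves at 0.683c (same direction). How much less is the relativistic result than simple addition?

Classical: u' + v = 0.683 + 0.577 = 1.26c
Relativistic: u = (0.683 + 0.577)/(1 + 0.394091) = 1.26/1.394091 = 0.9038c
Difference: 1.26 - 0.9038 = 0.3562c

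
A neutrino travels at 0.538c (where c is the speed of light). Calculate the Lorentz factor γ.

v/c = 0.538, so (v/c)² = 0.289444
1 - (v/c)² = 0.710556
γ = 1/√(0.710556) = 1.186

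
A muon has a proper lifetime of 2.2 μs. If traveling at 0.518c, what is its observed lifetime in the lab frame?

Proper lifetime τ₀ = 2.2 μs
γ = 1/√(1 - 0.518²) = 1.169
τ = γτ₀ = 1.169 × 2.2 μs = 2.572 μs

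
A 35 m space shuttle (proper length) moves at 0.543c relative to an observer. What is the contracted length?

Proper length L₀ = 35 m
γ = 1/√(1 - 0.543²) = 1.191
L = L₀/γ = 35/1.191 = 29.39 m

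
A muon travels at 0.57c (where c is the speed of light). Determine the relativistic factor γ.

v/c = 0.57, so (v/c)² = 0.3249
1 - (v/c)² = 0.6751
γ = 1/√(0.6751) = 1.217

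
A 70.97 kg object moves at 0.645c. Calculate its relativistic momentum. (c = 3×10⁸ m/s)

γ = 1/√(1 - 0.645²) = 1.3086
v = 0.645 × 3×10⁸ = 1.935×10⁸ m/s
p = γmv = 1.3086 × 70.97 × 1.935×10⁸ = 1.797×10¹⁰ kg·m/s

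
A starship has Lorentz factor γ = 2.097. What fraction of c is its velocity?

From γ = 1/√(1 - v²/c²):
1/γ² = 1/2.097² = 0.2274
v²/c² = 1 - 0.2274 = 0.7726
v/c = √(0.7726) = 0.8790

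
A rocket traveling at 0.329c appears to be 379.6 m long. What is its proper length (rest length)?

Contracted length L = 379.6 m
γ = 1/√(1 - 0.329²) = 1.059
L₀ = γL = 1.059 × 379.6 = 402.0 m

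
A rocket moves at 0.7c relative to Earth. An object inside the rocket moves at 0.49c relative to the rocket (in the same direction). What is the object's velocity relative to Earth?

u = (u' + v)/(1 + u'v/c²)
Numerator: 0.49 + 0.7 = 1.19
Denominator: 1 + 0.343 = 1.343
u = 1.19/1.343 = 0.8861c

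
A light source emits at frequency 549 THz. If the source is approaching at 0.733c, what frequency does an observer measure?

β = v/c = 0.733
(1+β)/(1-β) = 1.733/0.267 = 6.491
Doppler factor = √(6.491) = 2.548
f_obs = 549 × 2.548 = 1399 THz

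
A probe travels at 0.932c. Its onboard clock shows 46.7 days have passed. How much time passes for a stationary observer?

Proper time Δt₀ = 46.7 days
γ = 1/√(1 - 0.932²) = 2.759
Δt = γΔt₀ = 2.759 × 46.7 = 128.8 days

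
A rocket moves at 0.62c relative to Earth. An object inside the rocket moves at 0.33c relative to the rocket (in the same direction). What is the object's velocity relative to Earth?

u = (u' + v)/(1 + u'v/c²)
Numerator: 0.33 + 0.62 = 0.95
Denominator: 1 + 0.2046 = 1.2046
u = 0.95/1.2046 = 0.7886c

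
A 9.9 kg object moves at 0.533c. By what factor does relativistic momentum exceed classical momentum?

p_rel = γmv, p_class = mv
Ratio = γ = 1/√(1 - 0.533²) = 1.182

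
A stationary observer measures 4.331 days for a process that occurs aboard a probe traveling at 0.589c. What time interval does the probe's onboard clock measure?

Dilated time Δt = 4.331 days
γ = 1/√(1 - 0.589²) = 1.2374
Δt₀ = Δt/γ = 4.331/1.2374 = 3.500 days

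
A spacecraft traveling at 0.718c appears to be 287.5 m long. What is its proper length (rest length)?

Contracted length L = 287.5 m
γ = 1/√(1 - 0.718²) = 1.43669
L₀ = γL = 1.43669 × 287.5 = 413.0 m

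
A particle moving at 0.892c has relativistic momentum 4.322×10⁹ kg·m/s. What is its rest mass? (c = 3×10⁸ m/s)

γ = 1/√(1 - 0.892²) = 2.2122
v = 0.892 × 3×10⁸ = 2.676×10⁸ m/s
m = p/(γv) = 4.322×10⁹/(2.2122 × 2.676×10⁸) = 7.301 kg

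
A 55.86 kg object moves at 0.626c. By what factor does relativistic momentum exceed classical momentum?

p_rel = γmv, p_class = mv
Ratio = γ = 1/√(1 - 0.626²) = 1.282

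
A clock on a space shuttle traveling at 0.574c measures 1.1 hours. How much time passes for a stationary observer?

Proper time Δt₀ = 1.1 hours
γ = 1/√(1 - 0.574²) = 1.221
Δt = γΔt₀ = 1.221 × 1.1 = 1.343 hours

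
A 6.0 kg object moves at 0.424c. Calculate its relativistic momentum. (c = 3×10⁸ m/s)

γ = 1/√(1 - 0.424²) = 1.1042
v = 0.424 × 3×10⁸ = 1.272×10⁸ m/s
p = γmv = 1.1042 × 6.0 × 1.272×10⁸ = 8.427×10⁸ kg·m/s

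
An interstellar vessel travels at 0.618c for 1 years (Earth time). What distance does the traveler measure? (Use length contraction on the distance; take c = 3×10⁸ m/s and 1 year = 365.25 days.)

Earth distance: d = v × t = 0.618c × 1 yr = 5.851×10¹⁵ m
γ = 1.272
d' = d/γ = 5.851×10¹⁵/1.272 = 4.600×10¹⁵ m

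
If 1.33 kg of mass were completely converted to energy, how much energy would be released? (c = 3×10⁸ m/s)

Using E = mc²:
c² = (3×10⁸)² = 9×10¹⁶ m²/s²
E = 1.33 × 9×10¹⁶ = 1.197×10¹⁷ J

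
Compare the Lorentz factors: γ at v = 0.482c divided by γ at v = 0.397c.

γ₁ = 1/√(1 - 0.482²) = 1.1413
γ₂ = 1/√(1 - 0.397²) = 1.0895
γ₁/γ₂ = 1.1413/1.0895 = 1.048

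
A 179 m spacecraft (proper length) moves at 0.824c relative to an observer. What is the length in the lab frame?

Proper length L₀ = 179 m
γ = 1/√(1 - 0.824²) = 1.765
L = L₀/γ = 179/1.765 = 101.4 m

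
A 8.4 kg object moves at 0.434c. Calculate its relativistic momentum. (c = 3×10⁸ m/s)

γ = 1/√(1 - 0.434²) = 1.110
v = 0.434 × 3×10⁸ = 1.302×10⁸ m/s
p = γmv = 1.110 × 8.4 × 1.302×10⁸ = 1.214×10⁹ kg·m/s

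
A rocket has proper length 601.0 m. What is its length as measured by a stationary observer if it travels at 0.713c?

Proper length L₀ = 601.0 m
γ = 1/√(1 - 0.713²) = 1.4262
L = L₀/γ = 601.0/1.4262 = 421.4 m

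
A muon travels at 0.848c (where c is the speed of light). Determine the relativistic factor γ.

v/c = 0.848, so (v/c)² = 0.719104
1 - (v/c)² = 0.280896
γ = 1/√(0.280896) = 1.887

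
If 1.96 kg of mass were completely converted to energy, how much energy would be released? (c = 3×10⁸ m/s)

Using E = mc²:
c² = (3×10⁸)² = 9×10¹⁶ m²/s²
E = 1.96 × 9×10¹⁶ = 1.764×10¹⁷ J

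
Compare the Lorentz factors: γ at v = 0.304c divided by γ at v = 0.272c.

γ₁ = 1/√(1 - 0.304²) = 1.0497
γ₂ = 1/√(1 - 0.272²) = 1.0392
γ₁/γ₂ = 1.0497/1.0392 = 1.010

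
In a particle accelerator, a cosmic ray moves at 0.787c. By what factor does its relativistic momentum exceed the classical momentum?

p_rel = γmv, p_class = mv
Ratio = γ = 1/√(1 - 0.787²)
= 1/√(0.380631) = 1.621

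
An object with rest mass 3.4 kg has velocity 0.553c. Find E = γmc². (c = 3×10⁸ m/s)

γ = 1/√(1 - 0.553²) = 1.2002
mc² = 3.4 × (3×10⁸)² = 3.060×10¹⁷ J
E = γmc² = 1.2002 × 3.060×10¹⁷ = 3.673×10¹⁷ J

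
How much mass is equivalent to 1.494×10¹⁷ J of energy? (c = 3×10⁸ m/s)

From E = mc², we get m = E/c²
c² = (3×10⁸)² = 9×10¹⁶ m²/s²
m = 1.494×10¹⁷ / 9×10¹⁶ = 1.660 kg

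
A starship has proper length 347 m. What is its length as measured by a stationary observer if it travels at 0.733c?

Proper length L₀ = 347 m
γ = 1/√(1 - 0.733²) = 1.4701
L = L₀/γ = 347/1.4701 = 236.0 m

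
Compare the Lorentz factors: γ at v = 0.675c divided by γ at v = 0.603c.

γ₁ = 1/√(1 - 0.675²) = 1.355
γ₂ = 1/√(1 - 0.603²) = 1.254
γ₁/γ₂ = 1.355/1.254 = 1.081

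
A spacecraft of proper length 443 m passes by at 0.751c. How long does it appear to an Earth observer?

Proper length L₀ = 443 m
γ = 1/√(1 - 0.751²) = 1.5145
L = L₀/γ = 443/1.5145 = 292.5 m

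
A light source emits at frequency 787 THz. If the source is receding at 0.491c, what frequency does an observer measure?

β = v/c = 0.491
(1-β)/(1+β) = 0.509/1.491 = 0.3414
Doppler factor = √(0.3414) = 0.5843
f_obs = 787 × 0.5843 = 459.8 THz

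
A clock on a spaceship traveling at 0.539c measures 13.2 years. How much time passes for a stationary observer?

Proper time Δt₀ = 13.2 years
γ = 1/√(1 - 0.539²) = 1.187
Δt = γΔt₀ = 1.187 × 13.2 = 15.67 years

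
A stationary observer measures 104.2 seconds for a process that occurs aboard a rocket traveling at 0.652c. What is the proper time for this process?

Dilated time Δt = 104.2 seconds
γ = 1/√(1 - 0.652²) = 1.3189
Δt₀ = Δt/γ = 104.2/1.3189 = 79.01 seconds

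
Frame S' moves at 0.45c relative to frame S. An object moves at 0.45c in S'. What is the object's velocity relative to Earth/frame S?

u = (u' + v)/(1 + u'v/c²)
Numerator: 0.45 + 0.45 = 0.9
Denominator: 1 + 0.2025 = 1.2025
u = 0.9/1.2025 = 0.7484c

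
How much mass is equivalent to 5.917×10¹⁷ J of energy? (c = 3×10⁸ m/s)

From E = mc², we get m = E/c²
c² = (3×10⁸)² = 9×10¹⁶ m²/s²
m = 5.917×10¹⁷ / 9×10¹⁶ = 6.574 kg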